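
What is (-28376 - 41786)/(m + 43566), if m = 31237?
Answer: -70162/74803 ≈ -0.93796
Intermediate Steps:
(-28376 - 41786)/(m + 43566) = (-28376 - 41786)/(31237 + 43566) = -70162/74803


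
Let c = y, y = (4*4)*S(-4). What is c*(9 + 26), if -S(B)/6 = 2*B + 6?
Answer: 6720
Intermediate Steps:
S(B) = -36 - 12*B (S(B) = -6*(2*B + 6) = -6*(6 + 2*B) = -36 - 12*B)
y = 192 (y = (4*4)*(-36 - 12*(-4)) = 16*(-36 + 48) = 16*12 = 192)
c = 192
c*(9 + 26) = 192*(9 + 26) = 192*35 = 6720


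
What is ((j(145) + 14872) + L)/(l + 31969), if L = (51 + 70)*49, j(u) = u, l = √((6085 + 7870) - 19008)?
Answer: 334811337/511011007 - 10473*I*√5053/511011007 ≈ 0.65519 - 0.0014569*I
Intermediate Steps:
l = I*√5053 (l = √(13955 - 19008) = √(-5053) = I*√5053 ≈ 71.084*I)
L = 5929 (L = 121*49 = 5929)
((j(145) + 14872) + L)/(l + 31969) = ((145 + 14872) + 5929)/(I*√5053 + 31969) = (15017 + 5929)/(31969 + I*√5053) = 20946/(31969 + I*√5053)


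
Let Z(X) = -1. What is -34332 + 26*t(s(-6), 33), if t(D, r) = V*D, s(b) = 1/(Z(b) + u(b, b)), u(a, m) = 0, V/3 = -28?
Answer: -32148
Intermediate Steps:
V = -84 (V = 3*(-28) = -84)
s(b) = -1 (s(b) = 1/(-1 + 0) = 1/(-1) = -1)
t(D, r) = -84*D
-34332 + 26*t(s(-6), 33) = -34332 + 26*(-84*(-1)) = -34332 + 26*84 = -34332 + 2184 = -32148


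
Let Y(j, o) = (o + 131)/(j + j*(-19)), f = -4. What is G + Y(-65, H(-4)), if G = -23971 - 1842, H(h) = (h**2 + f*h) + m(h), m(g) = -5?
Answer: -15100526/585 ≈ -25813.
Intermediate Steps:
H(h) = -5 + h**2 - 4*h (H(h) = (h**2 - 4*h) - 5 = -5 + h**2 - 4*h)
G = -25813
Y(j, o) = -(131 + o)/(18*j) (Y(j, o) = (131 + o)/(j - 19*j) = (131 + o)/((-18*j)) = (131 + o)*(-1/(18*j)) = -(131 + o)/(18*j))
G + Y(-65, H(-4)) = -25813 + (1/18)*(-131 - (-5 + (-4)**2 - 4*(-4)))/(-65) = -25813 + (1/18)*(-1/65)*(-131 - (-5 + 16 + 16)) = -25813 + (1/18)*(-1/65)*(-131 - 1*27) = -25813 + (1/18)*(-1/65)*(-131 - 27) = -25813 + (1/18)*(-1/65)*(-158) = -25813 + 79/585 = -15100526/585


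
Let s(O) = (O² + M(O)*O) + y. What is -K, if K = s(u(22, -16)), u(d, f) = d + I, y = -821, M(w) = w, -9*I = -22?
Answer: -30299/81 ≈ -374.06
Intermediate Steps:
I = 22/9 (I = -⅑*(-22) = 22/9 ≈ 2.4444)
u(d, f) = 22/9 + d (u(d, f) = d + 22/9 = 22/9 + d)
s(O) = -821 + 2*O² (s(O) = (O² + O*O) - 821 = (O² + O²) - 821 = 2*O² - 821 = -821 + 2*O²)
K = 30299/81 (K = -821 + 2*(22/9 + 22)² = -821 + 2*(220/9)² = -821 + 2*(48400/81) = -821 + 96800/81 = 30299/81 ≈ 374.06)
-K = -1*30299/81 = -30299/81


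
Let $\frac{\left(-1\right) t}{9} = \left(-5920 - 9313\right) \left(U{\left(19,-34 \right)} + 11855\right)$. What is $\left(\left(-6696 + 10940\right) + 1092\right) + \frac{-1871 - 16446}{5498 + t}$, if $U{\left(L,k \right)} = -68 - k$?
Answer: $\frac{8647677046043}{1620629135} \approx 5336.0$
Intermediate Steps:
$t = 1620623637$ ($t = - 9 \left(-5920 - 9313\right) \left(\left(-68 - -34\right) + 11855\right) = - 9 \left(- 15233 \left(\left(-68 + 34\right) + 11855\right)\right) = - 9 \left(- 15233 \left(-34 + 11855\right)\right) = - 9 \left(\left(-15233\right) 11821\right) = \left(-9\right) \left(-180069293\right) = 1620623637$)
$\left(\left(-6696 + 10940\right) + 1092\right) + \frac{-1871 - 16446}{5498 + t} = \left(\left(-6696 + 10940\right) + 1092\right) + \frac{-1871 - 16446}{5498 + 1620623637} = \left(4244 + 1092\right) - \frac{18317}{1620629135} = 5336 - \frac{18317}{1620629135} = \frac{8647677046043}{1620629135}$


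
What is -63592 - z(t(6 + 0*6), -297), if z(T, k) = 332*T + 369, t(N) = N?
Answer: -65953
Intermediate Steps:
z(T, k) = 369 + 332*T
-63592 - z(t(6 + 0*6), -297) = -63592 - (369 + 332*(6 + 0*6)) = -63592 - (369 + 332*(6 + 0)) = -63592 - (369 + 332*6) = -63592 - (369 + 1992) = -63592 - 1*2361 = -63592 - 2361 = -65953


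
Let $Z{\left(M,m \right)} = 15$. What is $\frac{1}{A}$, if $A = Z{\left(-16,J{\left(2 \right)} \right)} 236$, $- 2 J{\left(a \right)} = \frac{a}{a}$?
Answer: $\frac{1}{3540} \approx 0.00028249$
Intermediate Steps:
$J{\left(a \right)} = - \frac{1}{2}$ ($J{\left(a \right)} = - \frac{a \frac{1}{a}}{2} = \left(- \frac{1}{2}\right) 1 = - \frac{1}{2}$)
$A = 3540$ ($A = 15 \cdot 236 = 3540$)
$\frac{1}{A} = \frac{1}{3540}$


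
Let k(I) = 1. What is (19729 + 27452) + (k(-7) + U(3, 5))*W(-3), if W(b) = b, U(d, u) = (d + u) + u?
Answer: 47139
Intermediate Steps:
U(d, u) = d + 2*u
(19729 + 27452) + (k(-7) + U(3, 5))*W(-3) = (19729 + 27452) + (1 + (3 + 2*5))*(-3) = 47181 + (1 + (3 + 10))*(-3) = 47181 + (1 + 13)*(-3) = 47181 + 14*(-3) = 47181 - 42 = 47139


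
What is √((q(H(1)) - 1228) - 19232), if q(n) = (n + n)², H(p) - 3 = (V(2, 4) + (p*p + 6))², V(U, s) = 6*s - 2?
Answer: 2*√707221 ≈ 1681.9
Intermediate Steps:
V(U, s) = -2 + 6*s
H(p) = 3 + (28 + p²)² (H(p) = 3 + ((-2 + 6*4) + (p*p + 6))² = 3 + ((-2 + 24) + (p² + 6))² = 3 + (22 + (6 + p²))² = 3 + (28 + p²)²)
q(n) = 4*n² (q(n) = (2*n)² = 4*n²)
√((q(H(1)) - 1228) - 19232) = √((4*(3 + (28 + 1²)²)² - 1228) - 19232) = √((4*(3 + (28 + 1)²)² - 1228) - 19232) = √((4*(3 + 29²)² - 1228) - 19232) = √((4*(3 + 841)² - 1228) - 19232) = √((4*844² - 1228) - 19232) = √((4*712336 - 1228) - 19232) = √((2849344 - 1228) - 19232) = √(2848116 - 19232) = √2828884 = 2*√707221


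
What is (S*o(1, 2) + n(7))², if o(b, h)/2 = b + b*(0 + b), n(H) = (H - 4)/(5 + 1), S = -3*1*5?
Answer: 14161/4 ≈ 3540.3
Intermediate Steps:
S = -15 (S = -3*5 = -15)
n(H) = -⅔ + H/6 (n(H) = (-4 + H)/6 = (-4 + H)*(⅙) = -⅔ + H/6)
o(b, h) = 2*b + 2*b² (o(b, h) = 2*(b + b*(0 + b)) = 2*(b + b*b) = 2*(b + b²) = 2*b + 2*b²)
(S*o(1, 2) + n(7))² = (-30*(1 + 1) + (-⅔ + (⅙)*7))² = (-30*2 + (-⅔ + 7/6))² = (-15*4 + ½)² = (-60 + ½)² = (-119/2)² = 14161/4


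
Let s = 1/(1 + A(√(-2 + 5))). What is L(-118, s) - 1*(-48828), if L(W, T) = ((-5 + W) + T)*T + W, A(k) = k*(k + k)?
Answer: 2385930/49 ≈ 48692.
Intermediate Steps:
A(k) = 2*k² (A(k) = k*(2*k) = 2*k²)
s = ⅐ (s = 1/(1 + 2*(√(-2 + 5))²) = 1/(1 + 2*(√3)²) = 1/(1 + 2*3) = 1/(1 + 6) = 1/7 = ⅐ ≈ 0.14286)
L(W, T) = W + T*(-5 + T + W) (L(W, T) = (-5 + T + W)*T + W = T*(-5 + T + W) + W = W + T*(-5 + T + W))
L(-118, s) - 1*(-48828) = (-118 + (⅐)² - 5*⅐ + (⅐)*(-118)) - 1*(-48828) = (-118 + 1/49 - 5/7 - 118/7) + 48828 = -6642/49 + 48828 = 2385930/49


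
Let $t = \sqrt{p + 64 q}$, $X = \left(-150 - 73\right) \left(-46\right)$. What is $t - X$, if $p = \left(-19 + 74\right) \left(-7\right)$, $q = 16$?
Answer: $-10258 + 3 \sqrt{71} \approx -10233.0$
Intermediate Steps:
$X = 10258$ ($X = \left(-223\right) \left(-46\right) = 10258$)
$p = -385$ ($p = 55 \left(-7\right) = -385$)
$t = 3 \sqrt{71}$ ($t = \sqrt{-385 + 64 \cdot 16} = \sqrt{-385 + 1024} = \sqrt{639} = 3 \sqrt{71} \approx 25.278$)
$t - X = 3 \sqrt{71} - 10258 = -10258 + 3 \sqrt{71}$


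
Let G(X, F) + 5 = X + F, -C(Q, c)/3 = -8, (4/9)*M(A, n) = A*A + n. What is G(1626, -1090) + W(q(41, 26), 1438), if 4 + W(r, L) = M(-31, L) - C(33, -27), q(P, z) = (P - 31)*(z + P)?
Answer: 23603/4 ≈ 5900.8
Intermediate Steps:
M(A, n) = 9*n/4 + 9*A²/4 (M(A, n) = 9*(A*A + n)/4 = 9*(A² + n)/4 = 9*(n + A²)/4 = 9*n/4 + 9*A²/4)
C(Q, c) = 24 (C(Q, c) = -3*(-8) = 24)
G(X, F) = -5 + F + X (G(X, F) = -5 + (X + F) = -5 + (F + X) = -5 + F + X)
q(P, z) = (-31 + P)*(P + z)
W(r, L) = 8537/4 + 9*L/4 (W(r, L) = -4 + ((9*L/4 + (9/4)*(-31)²) - 1*24) = -4 + ((9*L/4 + (9/4)*961) - 24) = -4 + ((9*L/4 + 8649/4) - 24) = -4 + ((8649/4 + 9*L/4) - 24) = -4 + (8553/4 + 9*L/4) = 8537/4 + 9*L/4)
G(1626, -1090) + W(q(41, 26), 1438) = (-5 - 1090 + 1626) + (8537/4 + (9/4)*1438) = 531 + (8537/4 + 6471/2) = 531 + 21479/4 = 23603/4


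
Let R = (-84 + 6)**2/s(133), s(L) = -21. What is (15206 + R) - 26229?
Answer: -79189/7 ≈ -11313.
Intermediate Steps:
R = -2028/7 (R = (-84 + 6)**2/(-21) = (-78)**2*(-1/21) = 6084*(-1/21) = -2028/7 ≈ -289.71)
(15206 + R) - 26229 = (15206 - 2028/7) - 26229 = 104414/7 - 26229 = -79189/7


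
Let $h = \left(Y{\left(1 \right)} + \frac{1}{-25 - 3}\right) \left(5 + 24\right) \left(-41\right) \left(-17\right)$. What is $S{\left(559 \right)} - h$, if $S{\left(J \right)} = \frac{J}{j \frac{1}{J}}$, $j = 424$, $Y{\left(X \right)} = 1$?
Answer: $- \frac{55662239}{2968} \approx -18754.0$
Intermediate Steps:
$h = \frac{545751}{28}$ ($h = \left(1 + \frac{1}{-25 - 3}\right) \left(5 + 24\right) \left(-41\right) \left(-17\right) = \left(1 + \frac{1}{-28}\right) 29 \left(-41\right) \left(-17\right) = \left(1 - \frac{1}{28}\right) 29 \left(-41\right) \left(-17\right) = \frac{27}{28} \cdot 29 \left(-41\right) \left(-17\right) = \frac{783}{28} \left(-41\right) \left(-17\right) = \left(- \frac{32103}{28}\right) \left(-17\right) = \frac{545751}{28} \approx 19491.0$)
$S{\left(J \right)} = \frac{J^{2}}{424}$ ($S{\left(J \right)} = \frac{J}{424 \frac{1}{J}} = J \frac{J}{424} = \frac{J^{2}}{424}$)
$S{\left(559 \right)} - h = \frac{559^{2}}{424} - \frac{545751}{28} = \frac{1}{424} \cdot 312481 - \frac{545751}{28} = \frac{312481}{424} - \frac{545751}{28} = - \frac{55662239}{2968}$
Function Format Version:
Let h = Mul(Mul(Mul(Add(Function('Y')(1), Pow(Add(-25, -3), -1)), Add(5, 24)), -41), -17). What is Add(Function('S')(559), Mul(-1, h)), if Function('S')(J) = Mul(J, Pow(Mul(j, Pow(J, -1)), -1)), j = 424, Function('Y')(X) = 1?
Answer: Rational(-55662239, 2968) ≈ -18754.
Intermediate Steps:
h = Rational(545751, 28) (h = Mul(Mul(Mul(Add(1, Pow(Add(-25, -3), -1)), Add(5, 24)), -41), -17) = Mul(Mul(Mul(Add(1, Pow(-28, -1)), 29), -41), -17) = Mul(Mul(Mul(Add(1, Rational(-1, 28)), 29), -41), -17) = Mul(Mul(Mul(Rational(27, 28), 29), -41), -17) = Mul(Mul(Rational(783, 28), -41), -17) = Mul(Rational(-32103, 28), -17) = Rational(545751, 28) ≈ 19491.)
Function('S')(J) = Mul(Rational(1, 424), Pow(J, 2)) (Function('S')(J) = Mul(J, Pow(Mul(424, Pow(J, -1)), -1)) = Mul(J, Mul(Rational(1, 424), J)) = Mul(Rational(1, 424), Pow(J, 2)))
Add(Function('S')(559), Mul(-1, h)) = Add(Mul(Rational(1, 424), Pow(559, 2)), Mul(-1, Rational(545751, 28))) = Add(Mul(Rational(1, 424), 312481), Rational(-545751, 28)) = Add(Rational(312481, 424), Rational(-545751, 28)) = Rational(-55662239, 2968)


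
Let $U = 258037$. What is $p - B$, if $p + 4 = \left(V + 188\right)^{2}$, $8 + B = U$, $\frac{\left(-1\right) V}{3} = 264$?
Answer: $106783$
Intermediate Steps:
$V = -792$ ($V = \left(-3\right) 264 = -792$)
$B = 258029$ ($B = -8 + 258037 = 258029$)
$p = 364812$ ($p = -4 + \left(-792 + 188\right)^{2} = -4 + \left(-604\right)^{2} = -4 + 364816 = 364812$)
$p - B = 364812 - 258029 = 106783$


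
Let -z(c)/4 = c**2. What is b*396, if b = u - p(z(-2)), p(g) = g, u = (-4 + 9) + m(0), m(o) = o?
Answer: 8316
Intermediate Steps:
z(c) = -4*c**2
u = 5 (u = (-4 + 9) + 0 = 5 + 0 = 5)
b = 21 (b = 5 - (-4)*(-2)**2 = 5 - (-4)*4 = 5 - 1*(-16) = 5 + 16 = 21)
b*396 = 21*396 = 8316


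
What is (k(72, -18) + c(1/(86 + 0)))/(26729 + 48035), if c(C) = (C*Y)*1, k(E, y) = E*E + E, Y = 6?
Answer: 226011/3214852 ≈ 0.070302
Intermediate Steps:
k(E, y) = E + E² (k(E, y) = E² + E = E + E²)
c(C) = 6*C (c(C) = (C*6)*1 = (6*C)*1 = 6*C)
(k(72, -18) + c(1/(86 + 0)))/(26729 + 48035) = (72*(1 + 72) + 6/(86 + 0))/(26729 + 48035) = (72*73 + 6/86)/74764 = (5256 + 6*(1/86))*(1/74764) = (5256 + 3/43)*(1/74764) = (226011/43)*(1/74764) = 226011/3214852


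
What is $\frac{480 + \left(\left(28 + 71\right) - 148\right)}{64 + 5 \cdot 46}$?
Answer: $\frac{431}{294} \approx 1.466$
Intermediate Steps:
$\frac{480 + \left(\left(28 + 71\right) - 148\right)}{64 + 5 \cdot 46} = \frac{480 + \left(99 - 148\right)}{64 + 230} = \frac{480 - 49}{294} = 431 \cdot \frac{1}{294} = \frac{431}{294}$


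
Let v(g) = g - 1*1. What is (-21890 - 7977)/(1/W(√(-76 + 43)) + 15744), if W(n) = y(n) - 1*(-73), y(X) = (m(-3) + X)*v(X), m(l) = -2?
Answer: 89601*(-√33 - 14*I)/(47232*√33 + 661249*I) ≈ -1.897 + 1.0077e-6*I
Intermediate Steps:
v(g) = -1 + g (v(g) = g - 1 = -1 + g)
y(X) = (-1 + X)*(-2 + X) (y(X) = (-2 + X)*(-1 + X) = (-1 + X)*(-2 + X))
W(n) = 73 + (-1 + n)*(-2 + n) (W(n) = (-1 + n)*(-2 + n) - 1*(-73) = (-1 + n)*(-2 + n) + 73 = 73 + (-1 + n)*(-2 + n))
(-21890 - 7977)/(1/W(√(-76 + 43)) + 15744) = (-21890 - 7977)/(1/(73 + (-1 + √(-76 + 43))*(-2 + √(-76 + 43))) + 15744) = -29867/(1/(73 + (-1 + √(-33))*(-2 + √(-33))) + 15744) = -29867/(1/(73 + (-1 + I*√33)*(-2 + I*√33)) + 15744) = -29867/(15744 + 1/(73 + (-1 + I*√33)*(-2 + I*√33)))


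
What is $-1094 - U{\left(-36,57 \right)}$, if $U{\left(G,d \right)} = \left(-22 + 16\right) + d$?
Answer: $-1145$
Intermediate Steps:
$U{\left(G,d \right)} = -6 + d$
$-1094 - U{\left(-36,57 \right)} = -1094 - \left(-6 + 57\right) = -1094 - 51 = -1145$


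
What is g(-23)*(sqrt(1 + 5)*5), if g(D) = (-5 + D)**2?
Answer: 3920*sqrt(6) ≈ 9602.0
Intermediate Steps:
g(-23)*(sqrt(1 + 5)*5) = (-5 - 23)**2*(sqrt(1 + 5)*5) = (-28)**2*(sqrt(6)*5) = 784*(5*sqrt(6)) = 3920*sqrt(6)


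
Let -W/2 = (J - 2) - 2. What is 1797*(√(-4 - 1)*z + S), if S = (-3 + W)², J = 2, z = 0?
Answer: 1797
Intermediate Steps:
W = 4 (W = -2*((2 - 2) - 2) = -2*(0 - 2) = -2*(-2) = 4)
S = 1 (S = (-3 + 4)² = 1² = 1)
1797*(√(-4 - 1)*z + S) = 1797*(√(-4 - 1)*0 + 1) = 1797*(√(-5)*0 + 1) = 1797*((I*√5)*0 + 1) = 1797*(0 + 1) = 1797*1 = 1797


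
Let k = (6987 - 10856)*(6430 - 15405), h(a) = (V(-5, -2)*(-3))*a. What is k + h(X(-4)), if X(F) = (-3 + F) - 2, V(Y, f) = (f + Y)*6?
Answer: 34723141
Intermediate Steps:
V(Y, f) = 6*Y + 6*f (V(Y, f) = (Y + f)*6 = 6*Y + 6*f)
X(F) = -5 + F
h(a) = 126*a (h(a) = ((6*(-5) + 6*(-2))*(-3))*a = ((-30 - 12)*(-3))*a = (-42*(-3))*a = 126*a)
k = 34724275 (k = -3869*(-8975) = 34724275)
k + h(X(-4)) = 34724275 + 126*(-5 - 4) = 34724275 + 126*(-9) = 34724275 - 1134 = 34723141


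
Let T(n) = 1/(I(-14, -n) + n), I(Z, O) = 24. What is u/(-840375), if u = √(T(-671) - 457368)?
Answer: -I*√191458361759/543722625 ≈ -0.00080475*I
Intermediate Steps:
T(n) = 1/(24 + n)
u = I*√191458361759/647 (u = √(1/(24 - 671) - 457368) = √(1/(-647) - 457368) = √(-1/647 - 457368) = √(-295917097/647) = I*√191458361759/647 ≈ 676.29*I)
u/(-840375) = (I*√191458361759/647)/(-840375) = (I*√191458361759/647)*(-1/840375) = -I*√191458361759/543722625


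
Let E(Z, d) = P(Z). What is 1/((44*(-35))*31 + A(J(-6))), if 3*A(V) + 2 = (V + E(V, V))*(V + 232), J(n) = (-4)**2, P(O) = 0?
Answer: -1/46418 ≈ -2.1543e-5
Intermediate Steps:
E(Z, d) = 0
J(n) = 16
A(V) = -2/3 + V*(232 + V)/3 (A(V) = -2/3 + ((V + 0)*(V + 232))/3 = -2/3 + (V*(232 + V))/3 = -2/3 + V*(232 + V)/3)
1/((44*(-35))*31 + A(J(-6))) = 1/((44*(-35))*31 + (-2/3 + (1/3)*16**2 + (232/3)*16)) = 1/(-1540*31 + (-2/3 + (1/3)*256 + 3712/3)) = 1/(-47740 + (-2/3 + 256/3 + 3712/3)) = 1/(-47740 + 1322) = 1/(-46418) = -1/46418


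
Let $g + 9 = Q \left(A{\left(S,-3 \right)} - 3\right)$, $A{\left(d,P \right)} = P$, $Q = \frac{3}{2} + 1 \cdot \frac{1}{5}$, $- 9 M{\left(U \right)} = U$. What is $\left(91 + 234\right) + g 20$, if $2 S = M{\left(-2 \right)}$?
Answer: $-59$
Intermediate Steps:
$M{\left(U \right)} = - \frac{U}{9}$
$Q = \frac{17}{10}$ ($Q = 3 \cdot \frac{1}{2} + 1 \cdot \frac{1}{5} = \frac{3}{2} + \frac{1}{5} = \frac{17}{10} \approx 1.7$)
$S = \frac{1}{9}$ ($S = \frac{\left(- \frac{1}{9}\right) \left(-2\right)}{2} = \frac{1}{2} \cdot \frac{2}{9} = \frac{1}{9} \approx 0.11111$)
$g = - \frac{96}{5}$ ($g = -9 + \frac{17 \left(-3 - 3\right)}{10} = -9 + \frac{17}{10} \left(-6\right) = -9 - \frac{51}{5} = - \frac{96}{5} \approx -19.2$)
$\left(91 + 234\right) + g 20 = \left(91 + 234\right) - 384 = 325 - 384 = -59$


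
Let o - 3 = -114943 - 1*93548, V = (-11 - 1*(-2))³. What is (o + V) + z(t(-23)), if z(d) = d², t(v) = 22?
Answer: -208733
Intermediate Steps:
V = -729 (V = (-11 + 2)³ = (-9)³ = -729)
o = -208488 (o = 3 + (-114943 - 1*93548) = 3 + (-114943 - 93548) = 3 - 208491 = -208488)
(o + V) + z(t(-23)) = (-208488 - 729) + 22² = -209217 + 484 = -208733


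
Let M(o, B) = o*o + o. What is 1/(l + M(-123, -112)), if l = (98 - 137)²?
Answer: 1/16527 ≈ 6.0507e-5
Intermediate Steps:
l = 1521 (l = (-39)² = 1521)
M(o, B) = o + o² (M(o, B) = o² + o = o + o²)
1/(l + M(-123, -112)) = 1/(1521 - 123*(1 - 123)) = 1/(1521 - 123*(-122)) = 1/(1521 + 15006) = 1/16527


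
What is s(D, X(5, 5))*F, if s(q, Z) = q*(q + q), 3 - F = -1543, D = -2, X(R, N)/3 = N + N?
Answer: 12368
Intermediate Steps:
X(R, N) = 6*N (X(R, N) = 3*(N + N) = 3*(2*N) = 6*N)
F = 1546 (F = 3 - 1*(-1543) = 3 + 1543 = 1546)
s(q, Z) = 2*q**2 (s(q, Z) = q*(2*q) = 2*q**2)
s(D, X(5, 5))*F = (2*(-2)**2)*1546 = (2*4)*1546 = 8*1546 = 12368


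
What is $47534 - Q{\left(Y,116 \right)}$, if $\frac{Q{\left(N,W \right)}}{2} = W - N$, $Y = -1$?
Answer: $47300$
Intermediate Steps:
$Q{\left(N,W \right)} = - 2 N + 2 W$ ($Q{\left(N,W \right)} = 2 \left(W - N\right) = - 2 N + 2 W$)
$47534 - Q{\left(Y,116 \right)} = 47534 - \left(\left(-2\right) \left(-1\right) + 2 \cdot 116\right) = 47534 - \left(2 + 232\right) = 47534 - 234 = 47300$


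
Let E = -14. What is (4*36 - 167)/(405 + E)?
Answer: -1/17 ≈ -0.058824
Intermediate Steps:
(4*36 - 167)/(405 + E) = (4*36 - 167)/(405 - 14) = (144 - 167)/391 = -23*1/391 = -1/17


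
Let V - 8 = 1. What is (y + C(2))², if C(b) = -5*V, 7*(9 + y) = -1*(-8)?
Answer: 136900/49 ≈ 2793.9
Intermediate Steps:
y = -55/7 (y = -9 + (-1*(-8))/7 = -9 + (⅐)*8 = -9 + 8/7 = -55/7 ≈ -7.8571)
V = 9 (V = 8 + 1 = 9)
C(b) = -45 (C(b) = -5*9 = -45)
(y + C(2))² = (-55/7 - 45)² = (-370/7)² = 136900/49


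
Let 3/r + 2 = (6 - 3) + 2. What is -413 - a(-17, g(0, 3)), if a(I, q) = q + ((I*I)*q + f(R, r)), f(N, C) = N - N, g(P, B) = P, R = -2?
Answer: -413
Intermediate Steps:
r = 1 (r = 3/(-2 + ((6 - 3) + 2)) = 3/(-2 + (3 + 2)) = 3/(-2 + 5) = 3/3 = 3*(1/3) = 1)
f(N, C) = 0
a(I, q) = q + q*I**2 (a(I, q) = q + ((I*I)*q + 0) = q + (I**2*q + 0) = q + (q*I**2 + 0) = q + q*I**2)
-413 - a(-17, g(0, 3)) = -413 - 0*(1 + (-17)**2) = -413 - 0*(1 + 289) = -413 - 0*290 = -413 - 1*0 = -413 + 0 = -413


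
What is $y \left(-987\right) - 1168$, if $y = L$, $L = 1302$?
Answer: $-1286242$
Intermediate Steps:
$y = 1302$
$y \left(-987\right) - 1168 = 1302 \left(-987\right) - 1168 = -1285074 - 1168 = -1286242$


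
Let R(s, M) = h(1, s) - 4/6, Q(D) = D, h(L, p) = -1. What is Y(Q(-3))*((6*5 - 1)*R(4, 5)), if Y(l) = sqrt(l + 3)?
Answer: 0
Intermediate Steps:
Y(l) = sqrt(3 + l)
R(s, M) = -5/3 (R(s, M) = -1 - 4/6 = -1 - 1*2/3 = -1 - 2/3 = -5/3)
Y(Q(-3))*((6*5 - 1)*R(4, 5)) = sqrt(3 - 3)*((6*5 - 1)*(-5/3)) = sqrt(0)*((30 - 1)*(-5/3)) = 0*(29*(-5/3)) = 0*(-145/3) = 0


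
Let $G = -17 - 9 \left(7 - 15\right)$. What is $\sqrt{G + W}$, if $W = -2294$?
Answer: $i \sqrt{2239} \approx 47.318 i$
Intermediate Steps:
$G = 55$ ($G = -17 - 9 \left(7 - 15\right) = -17 - -72 = -17 + 72 = 55$)
$\sqrt{G + W} = \sqrt{55 - 2294} = \sqrt{-2239} = i \sqrt{2239}$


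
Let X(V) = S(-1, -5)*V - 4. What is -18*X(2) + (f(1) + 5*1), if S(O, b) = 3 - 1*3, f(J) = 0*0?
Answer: 77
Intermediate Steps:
f(J) = 0
S(O, b) = 0 (S(O, b) = 3 - 3 = 0)
X(V) = -4 (X(V) = 0*V - 4 = 0 - 4 = -4)
-18*X(2) + (f(1) + 5*1) = -18*(-4) + (0 + 5*1) = 72 + (0 + 5) = 72 + 5 = 77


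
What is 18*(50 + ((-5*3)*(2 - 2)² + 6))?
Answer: 1008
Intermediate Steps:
18*(50 + ((-5*3)*(2 - 2)² + 6)) = 18*(50 + (-15*0² + 6)) = 18*(50 + (-15*0 + 6)) = 18*(50 + (0 + 6)) = 18*(50 + 6) = 18*56 = 1008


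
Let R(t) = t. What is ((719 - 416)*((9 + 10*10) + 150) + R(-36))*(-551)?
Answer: -43220991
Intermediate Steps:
((719 - 416)*((9 + 10*10) + 150) + R(-36))*(-551) = ((719 - 416)*((9 + 10*10) + 150) - 36)*(-551) = (303*((9 + 100) + 150) - 36)*(-551) = (303*(109 + 150) - 36)*(-551) = (303*259 - 36)*(-551) = (78477 - 36)*(-551) = 78441*(-551) = -43220991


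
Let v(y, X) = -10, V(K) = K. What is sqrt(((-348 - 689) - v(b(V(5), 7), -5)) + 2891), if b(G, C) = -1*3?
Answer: 2*sqrt(466) ≈ 43.174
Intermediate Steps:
b(G, C) = -3
sqrt(((-348 - 689) - v(b(V(5), 7), -5)) + 2891) = sqrt(((-348 - 689) - 1*(-10)) + 2891) = sqrt((-1037 + 10) + 2891) = sqrt(-1027 + 2891) = sqrt(1864) = 2*sqrt(466)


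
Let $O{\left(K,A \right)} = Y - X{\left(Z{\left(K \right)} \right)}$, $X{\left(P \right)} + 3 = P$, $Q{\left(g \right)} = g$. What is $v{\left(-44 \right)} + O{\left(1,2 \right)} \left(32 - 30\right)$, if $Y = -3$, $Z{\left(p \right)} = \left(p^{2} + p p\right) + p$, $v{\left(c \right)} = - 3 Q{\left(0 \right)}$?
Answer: $-6$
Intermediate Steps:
$v{\left(c \right)} = 0$ ($v{\left(c \right)} = \left(-3\right) 0 = 0$)
$Z{\left(p \right)} = p + 2 p^{2}$ ($Z{\left(p \right)} = \left(p^{2} + p^{2}\right) + p = 2 p^{2} + p = p + 2 p^{2}$)
$X{\left(P \right)} = -3 + P$
$O{\left(K,A \right)} = - K \left(1 + 2 K\right)$ ($O{\left(K,A \right)} = -3 - \left(-3 + K \left(1 + 2 K\right)\right) = - K \left(1 + 2 K\right)$)
$v{\left(-44 \right)} + O{\left(1,2 \right)} \left(32 - 30\right) = 0 + \left(-1\right) 1 \left(1 + 2 \cdot 1\right) \left(32 - 30\right) = 0 + \left(-1\right) 1 \left(1 + 2\right) 2 = 0 + \left(-1\right) 1 \cdot 3 \cdot 2 = 0 - 6 = -6$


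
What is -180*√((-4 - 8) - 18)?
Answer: -180*I*√30 ≈ -985.9*I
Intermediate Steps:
-180*√((-4 - 8) - 18) = -180*√(-12 - 18) = -180*I*√30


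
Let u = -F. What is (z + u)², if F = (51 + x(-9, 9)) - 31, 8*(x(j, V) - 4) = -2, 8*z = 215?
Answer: 625/64 ≈ 9.7656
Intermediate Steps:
z = 215/8 (z = (⅛)*215 = 215/8 ≈ 26.875)
x(j, V) = 15/4 (x(j, V) = 4 + (⅛)*(-2) = 4 - ¼ = 15/4)
F = 95/4 (F = (51 + 15/4) - 31 = 219/4 - 31 = 95/4 ≈ 23.750)
u = -95/4 (u = -1*95/4 = -95/4 ≈ -23.750)
(z + u)² = (215/8 - 95/4)² = (25/8)² = 625/64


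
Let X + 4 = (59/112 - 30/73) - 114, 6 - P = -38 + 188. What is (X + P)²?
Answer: 4584587557225/66846976 ≈ 68583.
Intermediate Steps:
P = -144 (P = 6 - (-38 + 188) = 6 - 1*150 = 6 - 150 = -144)
X = -963821/8176 (X = -4 + ((59/112 - 30/73) - 114) = -4 + (947/8176 - 114) = -4 - 931117/8176 = -963821/8176 ≈ -117.88)
(X + P)² = (-963821/8176 - 144)² = (-2141165/8176)² = 4584587557225/66846976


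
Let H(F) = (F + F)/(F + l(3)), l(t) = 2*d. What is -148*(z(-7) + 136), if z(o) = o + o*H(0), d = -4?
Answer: -19092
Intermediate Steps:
l(t) = -8 (l(t) = 2*(-4) = -8)
H(F) = 2*F/(-8 + F) (H(F) = (F + F)/(F - 8) = (2*F)/(-8 + F) = 2*F/(-8 + F))
z(o) = o (z(o) = o + o*(2*0/(-8 + 0)) = o + o*(2*0/(-8)) = o + o*(2*0*(-⅛)) = o + o*0 = o + 0 = o)
-148*(z(-7) + 136) = -148*(-7 + 136) = -148*129 = -19092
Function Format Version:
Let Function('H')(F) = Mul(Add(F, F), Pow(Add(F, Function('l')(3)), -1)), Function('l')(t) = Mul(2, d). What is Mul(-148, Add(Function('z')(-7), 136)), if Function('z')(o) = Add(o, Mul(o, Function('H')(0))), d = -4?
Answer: -19092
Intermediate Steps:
Function('l')(t) = -8 (Function('l')(t) = Mul(2, -4) = -8)
Function('H')(F) = Mul(2, F, Pow(Add(-8, F), -1)) (Function('H')(F) = Mul(Add(F, F), Pow(Add(F, -8), -1)) = Mul(Mul(2, F), Pow(Add(-8, F), -1)) = Mul(2, F, Pow(Add(-8, F), -1)))
Function('z')(o) = o (Function('z')(o) = Add(o, Mul(o, Mul(2, 0, Pow(Add(-8, 0), -1)))) = Add(o, Mul(o, Mul(2, 0, Pow(-8, -1)))) = Add(o, Mul(o, Mul(2, 0, Rational(-1, 8)))) = Add(o, Mul(o, 0)) = Add(o, 0) = o)
Mul(-148, Add(Function('z')(-7), 136)) = Mul(-148, Add(-7, 136)) = Mul(-148, 129) = -19092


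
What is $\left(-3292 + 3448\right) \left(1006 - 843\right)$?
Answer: $25428$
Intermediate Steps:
$\left(-3292 + 3448\right) \left(1006 - 843\right) = 156 \cdot 163 = 25428$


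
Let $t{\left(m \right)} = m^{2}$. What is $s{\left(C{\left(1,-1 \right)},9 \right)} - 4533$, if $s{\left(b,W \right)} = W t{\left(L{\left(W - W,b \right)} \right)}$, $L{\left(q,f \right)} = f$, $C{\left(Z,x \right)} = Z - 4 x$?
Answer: $-4308$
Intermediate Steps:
$s{\left(b,W \right)} = W b^{2}$
$s{\left(C{\left(1,-1 \right)},9 \right)} - 4533 = 9 \left(1 - -4\right)^{2} - 4533 = 9 \left(1 + 4\right)^{2} - 4533 = 9 \cdot 5^{2} - 4533 = 9 \cdot 25 - 4533 = 225 - 4533 = -4308$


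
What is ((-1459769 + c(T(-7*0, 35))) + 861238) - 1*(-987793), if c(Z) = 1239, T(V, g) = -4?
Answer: 390501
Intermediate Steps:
((-1459769 + c(T(-7*0, 35))) + 861238) - 1*(-987793) = ((-1459769 + 1239) + 861238) - 1*(-987793) = (-1458530 + 861238) + 987793 = -597292 + 987793 = 390501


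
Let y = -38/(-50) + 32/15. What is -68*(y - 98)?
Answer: 485044/75 ≈ 6467.3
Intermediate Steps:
y = 217/75 (y = -38*(-1/50) + 32*(1/15) = 19/25 + 32/15 = 217/75 ≈ 2.8933)
-68*(y - 98) = -68*(217/75 - 98) = -68*(-7133/75) = 485044/75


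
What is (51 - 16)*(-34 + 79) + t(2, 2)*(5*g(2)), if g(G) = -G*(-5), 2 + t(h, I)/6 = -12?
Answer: -2625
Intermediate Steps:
t(h, I) = -84 (t(h, I) = -12 + 6*(-12) = -12 - 72 = -84)
g(G) = 5*G (g(G) = -(-5)*G = 5*G)
(51 - 16)*(-34 + 79) + t(2, 2)*(5*g(2)) = (51 - 16)*(-34 + 79) - 420*5*2 = 35*45 - 420*10 = 1575 - 84*50 = 1575 - 4200 = -2625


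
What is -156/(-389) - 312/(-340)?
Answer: 43602/33065 ≈ 1.3187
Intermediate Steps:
-156/(-389) - 312/(-340) = -156*(-1/389) - 312*(-1/340) = 156/389 + 78/85 = 43602/33065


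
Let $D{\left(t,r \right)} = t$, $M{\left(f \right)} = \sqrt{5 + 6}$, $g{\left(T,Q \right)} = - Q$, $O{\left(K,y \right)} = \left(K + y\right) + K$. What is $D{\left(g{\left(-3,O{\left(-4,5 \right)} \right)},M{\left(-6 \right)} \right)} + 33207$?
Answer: $33210$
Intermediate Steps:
$O{\left(K,y \right)} = y + 2 K$
$M{\left(f \right)} = \sqrt{11}$
$D{\left(g{\left(-3,O{\left(-4,5 \right)} \right)},M{\left(-6 \right)} \right)} + 33207 = - (5 + 2 \left(-4\right)) + 33207 = - (5 - 8) + 33207 = \left(-1\right) \left(-3\right) + 33207 = 3 + 33207 = 33210$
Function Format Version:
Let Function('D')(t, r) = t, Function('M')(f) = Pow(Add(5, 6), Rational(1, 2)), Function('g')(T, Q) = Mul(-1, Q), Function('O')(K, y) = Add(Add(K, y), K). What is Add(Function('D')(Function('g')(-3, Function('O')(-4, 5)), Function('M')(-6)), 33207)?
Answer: 33210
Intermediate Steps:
Function('O')(K, y) = Add(y, Mul(2, K))
Function('M')(f) = Pow(11, Rational(1, 2))
Add(Function('D')(Function('g')(-3, Function('O')(-4, 5)), Function('M')(-6)), 33207) = Add(Mul(-1, Add(5, Mul(2, -4))), 33207) = Add(Mul(-1, Add(5, -8)), 33207) = Add(Mul(-1, -3), 33207) = Add(3, 33207) = 33210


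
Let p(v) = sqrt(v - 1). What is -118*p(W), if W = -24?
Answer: -590*I ≈ -590.0*I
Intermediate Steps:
p(v) = sqrt(-1 + v)
-118*p(W) = -118*sqrt(-1 - 24) = -590*I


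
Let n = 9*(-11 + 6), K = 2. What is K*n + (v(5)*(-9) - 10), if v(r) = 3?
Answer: -127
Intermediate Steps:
n = -45 (n = 9*(-5) = -45)
K*n + (v(5)*(-9) - 10) = 2*(-45) + (3*(-9) - 10) = -90 + (-27 - 10) = -90 - 37 = -127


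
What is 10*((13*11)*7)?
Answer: 10010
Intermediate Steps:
10*((13*11)*7) = 10*(143*7) = 10*1001 = 10010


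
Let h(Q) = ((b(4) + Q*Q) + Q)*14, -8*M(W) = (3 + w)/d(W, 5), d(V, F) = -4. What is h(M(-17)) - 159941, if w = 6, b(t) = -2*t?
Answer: -81944553/512 ≈ -1.6005e+5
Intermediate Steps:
M(W) = 9/32 (M(W) = -(3 + 6)/(8*(-4)) = -9*(-1)/(8*4) = -⅛*(-9/4) = 9/32)
h(Q) = -112 + 14*Q + 14*Q² (h(Q) = ((-2*4 + Q*Q) + Q)*14 = ((-8 + Q²) + Q)*14 = (-8 + Q + Q²)*14 = -112 + 14*Q + 14*Q²)
h(M(-17)) - 159941 = (-112 + 14*(9/32) + 14*(9/32)²) - 159941 = (-112 + 63/16 + 14*(81/1024)) - 159941 = (-112 + 63/16 + 567/512) - 159941 = -54761/512 - 159941 = -81944553/512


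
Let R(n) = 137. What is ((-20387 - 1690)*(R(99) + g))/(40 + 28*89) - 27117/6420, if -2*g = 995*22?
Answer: 42549891291/451540 ≈ 94233.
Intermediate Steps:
g = -10945 (g = -995*22/2 = -½*21890 = -10945)
((-20387 - 1690)*(R(99) + g))/(40 + 28*89) - 27117/6420 = ((-20387 - 1690)*(137 - 10945))/(40 + 28*89) - 27117/6420 = (-22077*(-10808))/(40 + 2492) - 27117*1/6420 = 238608216/2532 - 9039/2140 = 238608216*(1/2532) - 9039/2140 = 19884018/211 - 9039/2140 = 42549891291/451540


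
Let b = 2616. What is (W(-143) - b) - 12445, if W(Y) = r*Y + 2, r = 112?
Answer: -31075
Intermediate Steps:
W(Y) = 2 + 112*Y (W(Y) = 112*Y + 2 = 2 + 112*Y)
(W(-143) - b) - 12445 = ((2 + 112*(-143)) - 1*2616) - 12445 = ((2 - 16016) - 2616) - 12445 = (-16014 - 2616) - 12445 = -18630 - 12445 = -31075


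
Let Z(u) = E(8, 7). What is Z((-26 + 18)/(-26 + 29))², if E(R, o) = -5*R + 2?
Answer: 1444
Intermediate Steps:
E(R, o) = 2 - 5*R
Z(u) = -38 (Z(u) = 2 - 5*8 = 2 - 40 = -38)
Z((-26 + 18)/(-26 + 29))² = (-38)² = 1444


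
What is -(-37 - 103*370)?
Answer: 38147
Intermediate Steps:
-(-37 - 103*370) = -(-37 - 38110) = -1*(-38147) = 38147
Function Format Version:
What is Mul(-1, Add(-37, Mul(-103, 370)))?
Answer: 38147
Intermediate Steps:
Mul(-1, Add(-37, Mul(-103, 370))) = Mul(-1, Add(-37, -38110)) = Mul(-1, -38147) = 38147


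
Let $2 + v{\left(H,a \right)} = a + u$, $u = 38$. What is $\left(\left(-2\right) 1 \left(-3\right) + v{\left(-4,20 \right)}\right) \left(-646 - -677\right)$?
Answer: $1922$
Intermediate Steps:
$v{\left(H,a \right)} = 36 + a$ ($v{\left(H,a \right)} = -2 + \left(a + 38\right) = -2 + \left(38 + a\right) = 36 + a$)
$\left(\left(-2\right) 1 \left(-3\right) + v{\left(-4,20 \right)}\right) \left(-646 - -677\right) = \left(\left(-2\right) 1 \left(-3\right) + \left(36 + 20\right)\right) \left(-646 - -677\right) = \left(\left(-2\right) \left(-3\right) + 56\right) \left(-646 + 677\right) = \left(6 + 56\right) 31 = 62 \cdot 31 = 1922$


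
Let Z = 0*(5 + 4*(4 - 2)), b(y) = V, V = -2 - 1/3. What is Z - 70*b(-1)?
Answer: 490/3 ≈ 163.33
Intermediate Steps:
V = -7/3 (V = -2 - 1*⅓ = -2 - ⅓ = -7/3 ≈ -2.3333)
b(y) = -7/3
Z = 0 (Z = 0*(5 + 4*2) = 0*(5 + 8) = 0*13 = 0)
Z - 70*b(-1) = 0 - 70*(-7/3) = 0 + 490/3 = 490/3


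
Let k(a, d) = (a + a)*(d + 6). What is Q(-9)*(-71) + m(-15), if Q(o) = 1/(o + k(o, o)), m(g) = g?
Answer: -746/45 ≈ -16.578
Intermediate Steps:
k(a, d) = 2*a*(6 + d) (k(a, d) = (2*a)*(6 + d) = 2*a*(6 + d))
Q(o) = 1/(o + 2*o*(6 + o))
Q(-9)*(-71) + m(-15) = (1/((-9)*(13 + 2*(-9))))*(-71) - 15 = -1/(9*(13 - 18))*(-71) - 15 = -⅑/(-5)*(-71) - 15 = -⅑*(-⅕)*(-71) - 15 = (1/45)*(-71) - 15 = -71/45 - 15 = -746/45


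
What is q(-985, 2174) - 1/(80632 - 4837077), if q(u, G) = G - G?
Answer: 1/4756445 ≈ 2.1024e-7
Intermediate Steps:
q(u, G) = 0
q(-985, 2174) - 1/(80632 - 4837077) = 0 - 1/(80632 - 4837077) = 0 - 1/(-4756445) = 0 - 1*(-1/4756445) = 0 + 1/4756445 = 1/4756445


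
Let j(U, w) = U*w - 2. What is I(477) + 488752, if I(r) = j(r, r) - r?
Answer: 715802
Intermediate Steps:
j(U, w) = -2 + U*w
I(r) = -2 + r**2 - r (I(r) = (-2 + r*r) - r = (-2 + r**2) - r = -2 + r**2 - r)
I(477) + 488752 = (-2 + 477**2 - 1*477) + 488752 = (-2 + 227529 - 477) + 488752 = 227050 + 488752 = 715802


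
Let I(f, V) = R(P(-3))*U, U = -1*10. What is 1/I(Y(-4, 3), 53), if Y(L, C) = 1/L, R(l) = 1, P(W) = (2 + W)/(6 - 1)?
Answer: -⅒ ≈ -0.10000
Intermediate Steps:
U = -10
P(W) = ⅖ + W/5 (P(W) = (2 + W)/5 = (2 + W)*(⅕) = ⅖ + W/5)
I(f, V) = -10 (I(f, V) = 1*(-10) = -10)
1/I(Y(-4, 3), 53) = 1/(-10) = -⅒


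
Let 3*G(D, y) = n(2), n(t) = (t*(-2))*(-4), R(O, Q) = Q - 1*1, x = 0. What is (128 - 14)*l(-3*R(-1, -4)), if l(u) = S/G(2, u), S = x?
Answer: 0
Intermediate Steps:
S = 0
R(O, Q) = -1 + Q (R(O, Q) = Q - 1 = -1 + Q)
n(t) = 8*t (n(t) = -2*t*(-4) = 8*t)
G(D, y) = 16/3 (G(D, y) = (8*2)/3 = (⅓)*16 = 16/3)
l(u) = 0 (l(u) = 0/(16/3) = 0*(3/16) = 0)
(128 - 14)*l(-3*R(-1, -4)) = (128 - 14)*0 = 114*0 = 0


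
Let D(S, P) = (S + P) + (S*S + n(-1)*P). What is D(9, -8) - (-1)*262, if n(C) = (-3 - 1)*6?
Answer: 536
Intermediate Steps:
n(C) = -24 (n(C) = -4*6 = -24)
D(S, P) = S + S² - 23*P (D(S, P) = (S + P) + (S*S - 24*P) = (P + S) + (S² - 24*P) = S + S² - 23*P)
D(9, -8) - (-1)*262 = (9 + 9² - 23*(-8)) - (-1)*262 = (9 + 81 + 184) - 1*(-262) = 274 + 262 = 536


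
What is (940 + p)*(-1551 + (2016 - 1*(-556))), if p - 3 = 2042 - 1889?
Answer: 1119016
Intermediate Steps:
p = 156 (p = 3 + (2042 - 1889) = 3 + 153 = 156)
(940 + p)*(-1551 + (2016 - 1*(-556))) = (940 + 156)*(-1551 + (2016 - 1*(-556))) = 1096*(-1551 + (2016 + 556)) = 1096*(-1551 + 2572) = 1096*1021 = 1119016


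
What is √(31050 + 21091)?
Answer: √52141 ≈ 228.34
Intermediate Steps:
√(31050 + 21091) = √52141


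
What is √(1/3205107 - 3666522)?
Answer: I*√4185013382940993919/1068369 ≈ 1914.8*I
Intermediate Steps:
√(1/3205107 - 3666522) = √(-11751595327853/3205107) = I*√4185013382940993919/1068369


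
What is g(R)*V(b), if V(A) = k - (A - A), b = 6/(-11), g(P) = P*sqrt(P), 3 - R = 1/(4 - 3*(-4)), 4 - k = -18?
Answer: 517*sqrt(47)/32 ≈ 110.76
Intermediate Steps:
k = 22 (k = 4 - 1*(-18) = 4 + 18 = 22)
R = 47/16 (R = 3 - 1/(4 - 3*(-4)) = 3 - 1/(4 + 12) = 3 - 1/16 = 47/16 ≈ 2.9375)
g(P) = P**(3/2)
b = -6/11 (b = 6*(-1/11) = -6/11 ≈ -0.54545)
V(A) = 22 (V(A) = 22 - (A - A) = 22 - 1*0 = 22 + 0 = 22)
g(R)*V(b) = (47/16)**(3/2)*22 = (47*sqrt(47)/64)*22 = 517*sqrt(47)/32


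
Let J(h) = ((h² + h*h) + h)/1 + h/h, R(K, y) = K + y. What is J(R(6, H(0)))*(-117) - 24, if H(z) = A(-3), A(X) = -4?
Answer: -1311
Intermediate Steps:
H(z) = -4
J(h) = 1 + h + 2*h² (J(h) = ((h² + h²) + h)*1 + 1 = (2*h² + h)*1 + 1 = (h + 2*h²)*1 + 1 = (h + 2*h²) + 1 = 1 + h + 2*h²)
J(R(6, H(0)))*(-117) - 24 = (1 + (6 - 4) + 2*(6 - 4)²)*(-117) - 24 = (1 + 2 + 2*2²)*(-117) - 24 = (1 + 2 + 2*4)*(-117) - 24 = (1 + 2 + 8)*(-117) - 24 = 11*(-117) - 24 = -1287 - 24 = -1311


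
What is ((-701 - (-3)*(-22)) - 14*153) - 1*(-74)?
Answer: -2835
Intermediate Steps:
((-701 - (-3)*(-22)) - 14*153) - 1*(-74) = ((-701 - 1*66) - 1*2142) + 74 = ((-701 - 66) - 2142) + 74 = (-767 - 2142) + 74 = -2909 + 74 = -2835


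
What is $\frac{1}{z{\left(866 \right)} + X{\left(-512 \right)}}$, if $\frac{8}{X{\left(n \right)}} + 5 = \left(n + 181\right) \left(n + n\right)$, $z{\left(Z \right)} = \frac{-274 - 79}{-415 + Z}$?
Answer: $- \frac{152861489}{119641859} \approx -1.2777$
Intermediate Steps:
$z{\left(Z \right)} = - \frac{353}{-415 + Z}$
$X{\left(n \right)} = \frac{8}{-5 + 2 n \left(181 + n\right)}$ ($X{\left(n \right)} = \frac{8}{-5 + \left(n + 181\right) \left(n + n\right)} = \frac{8}{-5 + \left(181 + n\right) 2 n} = \frac{8}{-5 + 2 n \left(181 + n\right)}$)
$\frac{1}{z{\left(866 \right)} + X{\left(-512 \right)}} = \frac{1}{- \frac{353}{-415 + 866} + \frac{8}{-5 + 2 \left(-512\right)^{2} + 362 \left(-512\right)}} = \frac{1}{- \frac{353}{451} + \frac{8}{-5 + 2 \cdot 262144 - 185344}} = \frac{1}{\left(-353\right) \frac{1}{451} + \frac{8}{-5 + 524288 - 185344}} = \frac{1}{- \frac{353}{451} + \frac{8}{338939}} = \frac{1}{- \frac{119641859}{152861489}} = - \frac{152861489}{119641859}$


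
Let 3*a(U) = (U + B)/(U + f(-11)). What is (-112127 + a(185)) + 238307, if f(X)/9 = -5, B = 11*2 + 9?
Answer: 4416318/35 ≈ 1.2618e+5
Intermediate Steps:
B = 31 (B = 22 + 9 = 31)
f(X) = -45 (f(X) = 9*(-5) = -45)
a(U) = (31 + U)/(3*(-45 + U)) (a(U) = ((U + 31)/(U - 45))/3 = ((31 + U)/(-45 + U))/3 = (31 + U)/(3*(-45 + U)))
(-112127 + a(185)) + 238307 = (-112127 + (31 + 185)/(3*(-45 + 185))) + 238307 = (-112127 + (⅓)*216/140) + 238307 = (-112127 + (⅓)*(1/140)*216) + 238307 = (-112127 + 18/35) + 238307 = -3924427/35 + 238307 = 4416318/35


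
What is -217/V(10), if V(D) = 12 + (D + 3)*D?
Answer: -217/142 ≈ -1.5282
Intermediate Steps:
V(D) = 12 + D*(3 + D) (V(D) = 12 + (3 + D)*D = 12 + D*(3 + D))
-217/V(10) = -217/(12 + 10² + 3*10) = -217/(12 + 100 + 30) = -217/142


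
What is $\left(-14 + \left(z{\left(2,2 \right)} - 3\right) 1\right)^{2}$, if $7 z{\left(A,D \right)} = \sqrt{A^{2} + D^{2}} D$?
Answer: $\frac{14193}{49} - \frac{136 \sqrt{2}}{7} \approx 262.18$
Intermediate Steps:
$z{\left(A,D \right)} = \frac{D \sqrt{A^{2} + D^{2}}}{7}$ ($z{\left(A,D \right)} = \frac{\sqrt{A^{2} + D^{2}} D}{7} = \frac{D \sqrt{A^{2} + D^{2}}}{7}$)
$\left(-14 + \left(z{\left(2,2 \right)} - 3\right) 1\right)^{2} = \left(-14 + \left(\frac{1}{7} \cdot 2 \sqrt{2^{2} + 2^{2}} - 3\right) 1\right)^{2} = \left(-14 + \left(\frac{1}{7} \cdot 2 \sqrt{4 + 4} - 3\right) 1\right)^{2} = \left(-14 + \left(\frac{1}{7} \cdot 2 \sqrt{8} - 3\right) 1\right)^{2} = \left(-14 + \left(\frac{1}{7} \cdot 2 \cdot 2 \sqrt{2} - 3\right) 1\right)^{2} = \left(-14 + \left(\frac{4 \sqrt{2}}{7} - 3\right) 1\right)^{2} = \left(-14 + \left(-3 + \frac{4 \sqrt{2}}{7}\right) 1\right)^{2} = \left(-14 - \left(3 - \frac{4 \sqrt{2}}{7}\right)\right)^{2} = \left(-17 + \frac{4 \sqrt{2}}{7}\right)^{2}$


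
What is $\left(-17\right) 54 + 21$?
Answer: $-897$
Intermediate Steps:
$\left(-17\right) 54 + 21 = -918 + 21 = -897$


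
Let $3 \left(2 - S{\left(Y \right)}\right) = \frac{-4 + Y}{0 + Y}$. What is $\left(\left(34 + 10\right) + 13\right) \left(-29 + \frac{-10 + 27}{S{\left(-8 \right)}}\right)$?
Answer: $-1007$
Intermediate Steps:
$S{\left(Y \right)} = 2 - \frac{-4 + Y}{3 Y}$ ($S{\left(Y \right)} = 2 - \frac{\left(-4 + Y\right) \frac{1}{0 + Y}}{3} = 2 - \frac{\left(-4 + Y\right) \frac{1}{Y}}{3} = 2 - \frac{\frac{1}{Y} \left(-4 + Y\right)}{3} = 2 - \frac{-4 + Y}{3 Y}$)
$\left(\left(34 + 10\right) + 13\right) \left(-29 + \frac{-10 + 27}{S{\left(-8 \right)}}\right) = \left(\left(34 + 10\right) + 13\right) \left(-29 + \frac{-10 + 27}{\frac{1}{3} \frac{1}{-8} \left(4 + 5 \left(-8\right)\right)}\right) = \left(44 + 13\right) \left(-29 + \frac{17}{\frac{1}{3} \left(- \frac{1}{8}\right) \left(4 - 40\right)}\right) = 57 \left(-29 + \frac{17}{\frac{1}{3} \left(- \frac{1}{8}\right) \left(-36\right)}\right) = 57 \left(-29 + \frac{17}{\frac{3}{2}}\right) = 57 \left(-29 + 17 \cdot \frac{2}{3}\right) = 57 \left(-29 + \frac{34}{3}\right) = 57 \left(- \frac{53}{3}\right) = -1007$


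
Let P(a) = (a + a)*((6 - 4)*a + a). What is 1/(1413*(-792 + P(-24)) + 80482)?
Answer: 1/3844714 ≈ 2.6010e-7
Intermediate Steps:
P(a) = 6*a**2 (P(a) = (2*a)*(2*a + a) = (2*a)*(3*a) = 6*a**2)
1/(1413*(-792 + P(-24)) + 80482) = 1/(1413*(-792 + 6*(-24)**2) + 80482) = 1/(1413*(-792 + 6*576) + 80482) = 1/(1413*(-792 + 3456) + 80482) = 1/(1413*2664 + 80482) = 1/(3764232 + 80482) = 1/3844714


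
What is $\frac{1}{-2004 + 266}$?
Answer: $- \frac{1}{1738} \approx -0.00057537$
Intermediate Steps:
$\frac{1}{-2004 + 266} = \frac{1}{-1738} = - \frac{1}{1738}$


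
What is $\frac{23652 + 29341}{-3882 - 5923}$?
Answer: $- \frac{52993}{9805} \approx -5.4047$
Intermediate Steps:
$\frac{23652 + 29341}{-3882 - 5923} = \frac{52993}{-3882 - 5923} = \frac{52993}{-9805} = 52993 \left(- \frac{1}{9805}\right) = - \frac{52993}{9805}$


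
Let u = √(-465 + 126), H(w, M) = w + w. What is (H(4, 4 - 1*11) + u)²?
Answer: (8 + I*√339)² ≈ -275.0 + 294.59*I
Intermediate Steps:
H(w, M) = 2*w
u = I*√339 (u = √(-339) = I*√339 ≈ 18.412*I)
(H(4, 4 - 1*11) + u)² = (2*4 + I*√339)² = (8 + I*√339)²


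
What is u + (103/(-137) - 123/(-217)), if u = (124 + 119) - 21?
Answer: 6594338/29729 ≈ 221.81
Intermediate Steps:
u = 222 (u = 243 - 21 = 222)
u + (103/(-137) - 123/(-217)) = 222 + (103/(-137) - 123/(-217)) = 222 + (103*(-1/137) - 123*(-1/217)) = 222 + (-103/137 + 123/217) = 222 - 5500/29729 = 6594338/29729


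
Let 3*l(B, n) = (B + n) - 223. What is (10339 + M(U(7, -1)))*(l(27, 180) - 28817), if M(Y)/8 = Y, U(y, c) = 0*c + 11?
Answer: -901591409/3 ≈ -3.0053e+8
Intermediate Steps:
U(y, c) = 11 (U(y, c) = 0 + 11 = 11)
M(Y) = 8*Y
l(B, n) = -223/3 + B/3 + n/3 (l(B, n) = ((B + n) - 223)/3 = (-223 + B + n)/3 = -223/3 + B/3 + n/3)
(10339 + M(U(7, -1)))*(l(27, 180) - 28817) = (10339 + 8*11)*((-223/3 + (⅓)*27 + (⅓)*180) - 28817) = (10339 + 88)*((-223/3 + 9 + 60) - 28817) = 10427*(-16/3 - 28817) = 10427*(-86467/3) = -901591409/3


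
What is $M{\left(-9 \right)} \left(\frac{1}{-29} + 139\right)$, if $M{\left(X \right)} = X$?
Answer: $- \frac{36270}{29} \approx -1250.7$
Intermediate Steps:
$M{\left(-9 \right)} \left(\frac{1}{-29} + 139\right) = - 9 \left(\frac{1}{-29} + 139\right) = - 9 \left(- \frac{1}{29} + 139\right) = \left(-9\right) \frac{4030}{29} = - \frac{36270}{29}$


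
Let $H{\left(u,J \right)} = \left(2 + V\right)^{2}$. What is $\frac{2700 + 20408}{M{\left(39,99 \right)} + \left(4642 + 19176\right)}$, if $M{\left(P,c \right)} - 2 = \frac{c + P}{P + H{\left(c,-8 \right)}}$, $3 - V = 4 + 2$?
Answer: $\frac{462160}{476469} \approx 0.96997$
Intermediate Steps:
$V = -3$ ($V = 3 - \left(4 + 2\right) = 3 - 6 = -3$)
$H{\left(u,J \right)} = 1$ ($H{\left(u,J \right)} = \left(2 - 3\right)^{2} = \left(-1\right)^{2} = 1$)
$M{\left(P,c \right)} = 2 + \frac{P + c}{1 + P}$ ($M{\left(P,c \right)} = 2 + \frac{c + P}{P + 1} = 2 + \frac{P + c}{1 + P}$)
$\frac{2700 + 20408}{M{\left(39,99 \right)} + \left(4642 + 19176\right)} = \frac{2700 + 20408}{\frac{2 + 99 + 3 \cdot 39}{1 + 39} + \left(4642 + 19176\right)} = \frac{23108}{\frac{2 + 99 + 117}{40} + 23818} = \frac{23108}{\frac{1}{40} \cdot 218 + 23818} = \frac{23108}{\frac{109}{20} + 23818} = \frac{23108}{\frac{476469}{20}} = 23108 \cdot \frac{20}{476469} = \frac{462160}{476469}$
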